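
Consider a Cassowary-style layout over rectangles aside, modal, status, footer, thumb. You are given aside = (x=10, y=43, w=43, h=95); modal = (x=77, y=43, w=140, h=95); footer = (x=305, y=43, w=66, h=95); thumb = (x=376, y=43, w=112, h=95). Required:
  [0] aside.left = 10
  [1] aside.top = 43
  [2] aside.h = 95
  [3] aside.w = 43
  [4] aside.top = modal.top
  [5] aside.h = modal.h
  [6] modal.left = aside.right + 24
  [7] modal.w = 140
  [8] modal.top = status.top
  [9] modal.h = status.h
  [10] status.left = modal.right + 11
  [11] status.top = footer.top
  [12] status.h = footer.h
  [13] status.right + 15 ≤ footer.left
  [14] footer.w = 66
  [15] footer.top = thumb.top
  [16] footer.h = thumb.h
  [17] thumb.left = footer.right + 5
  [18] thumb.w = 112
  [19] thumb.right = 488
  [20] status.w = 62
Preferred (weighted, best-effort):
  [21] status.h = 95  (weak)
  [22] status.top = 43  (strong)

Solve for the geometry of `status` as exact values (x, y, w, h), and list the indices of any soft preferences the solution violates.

status = (x=228, y=43, w=62, h=95)
violated soft preferences: none

1. status.y = 43  [modal.top = status.top]
2. status.h = 95  [modal.h = status.h]
3. status.x = 228  [status.left = modal.right + 11]
4. status.w = 62  [status.w = 62]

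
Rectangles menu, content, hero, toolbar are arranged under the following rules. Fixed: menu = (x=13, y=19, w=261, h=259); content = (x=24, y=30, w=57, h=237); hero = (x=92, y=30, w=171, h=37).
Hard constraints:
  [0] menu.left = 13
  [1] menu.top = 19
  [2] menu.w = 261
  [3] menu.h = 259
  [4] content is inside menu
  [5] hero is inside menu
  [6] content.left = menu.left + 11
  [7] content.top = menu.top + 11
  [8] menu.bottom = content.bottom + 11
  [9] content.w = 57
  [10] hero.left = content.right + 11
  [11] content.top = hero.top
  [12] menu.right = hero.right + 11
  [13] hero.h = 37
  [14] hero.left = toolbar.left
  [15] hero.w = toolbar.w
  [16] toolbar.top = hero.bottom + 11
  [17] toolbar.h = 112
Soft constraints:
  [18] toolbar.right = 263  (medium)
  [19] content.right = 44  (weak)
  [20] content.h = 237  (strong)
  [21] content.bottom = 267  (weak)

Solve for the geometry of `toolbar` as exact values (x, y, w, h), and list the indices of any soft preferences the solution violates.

1. toolbar.x = 92  [hero.left = toolbar.left]
2. toolbar.w = 171  [hero.w = toolbar.w]
3. toolbar.y = 78  [toolbar.top = hero.bottom + 11]
4. toolbar.h = 112  [toolbar.h = 112]

toolbar = (x=92, y=78, w=171, h=112)
violated soft preferences: 19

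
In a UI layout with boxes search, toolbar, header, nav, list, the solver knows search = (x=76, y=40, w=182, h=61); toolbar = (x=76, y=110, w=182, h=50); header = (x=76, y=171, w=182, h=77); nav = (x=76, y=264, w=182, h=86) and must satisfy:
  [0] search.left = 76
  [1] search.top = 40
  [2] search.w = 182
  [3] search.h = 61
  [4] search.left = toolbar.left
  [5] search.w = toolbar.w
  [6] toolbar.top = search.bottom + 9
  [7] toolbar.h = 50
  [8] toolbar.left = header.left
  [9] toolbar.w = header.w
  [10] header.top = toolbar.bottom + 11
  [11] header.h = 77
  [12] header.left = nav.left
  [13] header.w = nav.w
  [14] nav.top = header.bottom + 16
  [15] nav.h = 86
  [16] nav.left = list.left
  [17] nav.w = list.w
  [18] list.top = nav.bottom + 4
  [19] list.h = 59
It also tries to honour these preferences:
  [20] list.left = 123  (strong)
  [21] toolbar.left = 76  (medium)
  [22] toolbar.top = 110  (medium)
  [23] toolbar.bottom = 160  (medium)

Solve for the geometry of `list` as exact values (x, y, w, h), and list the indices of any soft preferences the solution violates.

1. list.x = 76  [nav.left = list.left]
2. list.w = 182  [nav.w = list.w]
3. list.y = 354  [list.top = nav.bottom + 4]
4. list.h = 59  [list.h = 59]

list = (x=76, y=354, w=182, h=59)
violated soft preferences: 20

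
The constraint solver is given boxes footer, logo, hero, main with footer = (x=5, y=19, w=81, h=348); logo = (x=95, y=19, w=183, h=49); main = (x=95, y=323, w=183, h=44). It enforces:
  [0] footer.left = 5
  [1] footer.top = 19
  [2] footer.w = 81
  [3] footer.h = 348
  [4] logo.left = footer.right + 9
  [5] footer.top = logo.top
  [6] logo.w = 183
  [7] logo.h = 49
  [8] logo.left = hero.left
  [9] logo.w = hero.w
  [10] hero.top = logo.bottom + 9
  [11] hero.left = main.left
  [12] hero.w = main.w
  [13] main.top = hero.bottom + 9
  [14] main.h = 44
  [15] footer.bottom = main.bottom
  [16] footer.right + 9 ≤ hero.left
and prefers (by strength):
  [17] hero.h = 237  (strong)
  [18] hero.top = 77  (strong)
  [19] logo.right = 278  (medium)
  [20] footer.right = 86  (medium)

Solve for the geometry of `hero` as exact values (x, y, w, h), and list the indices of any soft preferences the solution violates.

1. hero.x = 95  [logo.left = hero.left]
2. hero.w = 183  [logo.w = hero.w]
3. hero.y = 77  [hero.top = logo.bottom + 9]
4. hero.h = 237  [main.top = hero.bottom + 9]

hero = (x=95, y=77, w=183, h=237)
violated soft preferences: none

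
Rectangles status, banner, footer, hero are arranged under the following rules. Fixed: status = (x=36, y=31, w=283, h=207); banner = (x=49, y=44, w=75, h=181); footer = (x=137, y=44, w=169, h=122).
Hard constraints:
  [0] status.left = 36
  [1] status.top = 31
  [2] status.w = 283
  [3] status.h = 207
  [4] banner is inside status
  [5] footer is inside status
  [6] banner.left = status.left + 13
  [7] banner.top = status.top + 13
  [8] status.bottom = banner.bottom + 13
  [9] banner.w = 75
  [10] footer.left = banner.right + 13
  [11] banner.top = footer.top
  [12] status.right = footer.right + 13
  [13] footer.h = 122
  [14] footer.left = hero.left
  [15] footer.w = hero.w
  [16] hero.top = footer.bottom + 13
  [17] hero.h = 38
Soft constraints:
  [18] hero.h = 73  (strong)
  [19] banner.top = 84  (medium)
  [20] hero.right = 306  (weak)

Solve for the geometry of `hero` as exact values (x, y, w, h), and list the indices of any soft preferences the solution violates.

hero = (x=137, y=179, w=169, h=38)
violated soft preferences: 18, 19

1. hero.x = 137  [footer.left = hero.left]
2. hero.w = 169  [footer.w = hero.w]
3. hero.y = 179  [hero.top = footer.bottom + 13]
4. hero.h = 38  [hero.h = 38]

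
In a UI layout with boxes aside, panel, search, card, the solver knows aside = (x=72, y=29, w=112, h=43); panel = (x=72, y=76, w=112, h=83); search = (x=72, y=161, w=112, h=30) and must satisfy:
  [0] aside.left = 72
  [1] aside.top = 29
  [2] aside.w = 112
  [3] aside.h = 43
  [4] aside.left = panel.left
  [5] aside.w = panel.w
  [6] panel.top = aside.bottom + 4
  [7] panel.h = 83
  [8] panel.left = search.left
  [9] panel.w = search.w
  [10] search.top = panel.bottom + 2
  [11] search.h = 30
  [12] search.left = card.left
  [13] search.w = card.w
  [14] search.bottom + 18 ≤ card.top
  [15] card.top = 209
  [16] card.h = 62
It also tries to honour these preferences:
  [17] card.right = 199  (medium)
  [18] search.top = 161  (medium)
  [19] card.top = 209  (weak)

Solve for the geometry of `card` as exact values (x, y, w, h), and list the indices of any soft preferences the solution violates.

card = (x=72, y=209, w=112, h=62)
violated soft preferences: 17

1. card.x = 72  [search.left = card.left]
2. card.w = 112  [search.w = card.w]
3. card.y = 209  [card.top = 209]
4. card.h = 62  [card.h = 62]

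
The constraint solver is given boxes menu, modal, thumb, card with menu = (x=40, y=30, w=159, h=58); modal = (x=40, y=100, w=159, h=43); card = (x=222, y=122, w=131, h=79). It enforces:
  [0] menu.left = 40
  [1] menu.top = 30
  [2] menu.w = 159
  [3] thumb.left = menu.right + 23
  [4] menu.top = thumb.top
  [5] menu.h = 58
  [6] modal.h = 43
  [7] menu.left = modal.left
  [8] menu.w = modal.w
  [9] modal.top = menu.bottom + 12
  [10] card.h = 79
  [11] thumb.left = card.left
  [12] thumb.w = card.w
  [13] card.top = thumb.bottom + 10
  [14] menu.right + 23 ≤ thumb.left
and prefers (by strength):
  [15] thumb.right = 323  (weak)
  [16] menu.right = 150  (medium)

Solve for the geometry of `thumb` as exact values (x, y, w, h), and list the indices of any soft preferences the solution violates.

1. thumb.x = 222  [thumb.left = menu.right + 23]
2. thumb.y = 30  [menu.top = thumb.top]
3. thumb.w = 131  [thumb.w = card.w]
4. thumb.h = 82  [card.top = thumb.bottom + 10]

thumb = (x=222, y=30, w=131, h=82)
violated soft preferences: 15, 16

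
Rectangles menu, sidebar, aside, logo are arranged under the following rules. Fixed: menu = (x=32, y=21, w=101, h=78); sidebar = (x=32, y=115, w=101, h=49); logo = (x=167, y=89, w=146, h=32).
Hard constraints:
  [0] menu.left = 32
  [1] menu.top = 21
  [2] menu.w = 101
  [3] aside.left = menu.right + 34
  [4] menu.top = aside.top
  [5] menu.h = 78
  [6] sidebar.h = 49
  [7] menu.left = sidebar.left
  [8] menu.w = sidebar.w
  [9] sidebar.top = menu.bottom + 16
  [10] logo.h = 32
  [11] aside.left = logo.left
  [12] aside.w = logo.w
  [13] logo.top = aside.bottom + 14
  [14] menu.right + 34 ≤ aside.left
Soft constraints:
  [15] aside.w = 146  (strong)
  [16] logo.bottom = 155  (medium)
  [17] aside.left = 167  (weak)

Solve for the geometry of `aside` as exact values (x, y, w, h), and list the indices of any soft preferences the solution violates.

aside = (x=167, y=21, w=146, h=54)
violated soft preferences: 16

1. aside.x = 167  [aside.left = menu.right + 34]
2. aside.y = 21  [menu.top = aside.top]
3. aside.w = 146  [aside.w = logo.w]
4. aside.h = 54  [logo.top = aside.bottom + 14]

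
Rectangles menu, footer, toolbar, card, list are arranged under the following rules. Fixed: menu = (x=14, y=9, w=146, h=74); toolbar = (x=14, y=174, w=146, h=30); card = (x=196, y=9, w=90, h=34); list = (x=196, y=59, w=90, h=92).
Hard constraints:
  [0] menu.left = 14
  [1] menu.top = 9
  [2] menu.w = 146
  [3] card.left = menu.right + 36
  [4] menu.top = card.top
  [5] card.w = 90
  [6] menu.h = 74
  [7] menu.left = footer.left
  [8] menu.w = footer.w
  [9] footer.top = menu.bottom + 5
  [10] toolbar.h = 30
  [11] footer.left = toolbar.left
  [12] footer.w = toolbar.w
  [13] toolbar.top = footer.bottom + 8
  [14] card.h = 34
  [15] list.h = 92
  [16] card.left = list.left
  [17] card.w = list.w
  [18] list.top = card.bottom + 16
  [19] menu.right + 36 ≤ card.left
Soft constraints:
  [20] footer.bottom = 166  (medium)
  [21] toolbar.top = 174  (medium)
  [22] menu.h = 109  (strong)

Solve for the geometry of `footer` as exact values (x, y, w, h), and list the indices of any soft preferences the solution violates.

1. footer.x = 14  [menu.left = footer.left]
2. footer.w = 146  [menu.w = footer.w]
3. footer.y = 88  [footer.top = menu.bottom + 5]
4. footer.h = 78  [toolbar.top = footer.bottom + 8]

footer = (x=14, y=88, w=146, h=78)
violated soft preferences: 22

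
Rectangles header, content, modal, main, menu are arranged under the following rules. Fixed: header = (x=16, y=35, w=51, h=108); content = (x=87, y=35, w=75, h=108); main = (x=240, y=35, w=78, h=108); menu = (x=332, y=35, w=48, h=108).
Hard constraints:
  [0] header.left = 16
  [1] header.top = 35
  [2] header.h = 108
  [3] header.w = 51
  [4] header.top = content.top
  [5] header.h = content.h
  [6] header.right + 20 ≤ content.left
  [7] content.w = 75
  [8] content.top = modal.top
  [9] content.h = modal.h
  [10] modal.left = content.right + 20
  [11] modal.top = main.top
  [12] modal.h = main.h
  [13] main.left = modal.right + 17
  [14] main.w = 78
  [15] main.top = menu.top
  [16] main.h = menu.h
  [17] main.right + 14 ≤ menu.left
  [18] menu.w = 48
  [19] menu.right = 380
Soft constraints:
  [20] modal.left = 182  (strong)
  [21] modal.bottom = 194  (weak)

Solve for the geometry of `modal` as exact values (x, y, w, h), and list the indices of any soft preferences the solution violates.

1. modal.y = 35  [content.top = modal.top]
2. modal.h = 108  [content.h = modal.h]
3. modal.x = 182  [modal.left = content.right + 20]
4. modal.w = 41  [main.left = modal.right + 17]

modal = (x=182, y=35, w=41, h=108)
violated soft preferences: 21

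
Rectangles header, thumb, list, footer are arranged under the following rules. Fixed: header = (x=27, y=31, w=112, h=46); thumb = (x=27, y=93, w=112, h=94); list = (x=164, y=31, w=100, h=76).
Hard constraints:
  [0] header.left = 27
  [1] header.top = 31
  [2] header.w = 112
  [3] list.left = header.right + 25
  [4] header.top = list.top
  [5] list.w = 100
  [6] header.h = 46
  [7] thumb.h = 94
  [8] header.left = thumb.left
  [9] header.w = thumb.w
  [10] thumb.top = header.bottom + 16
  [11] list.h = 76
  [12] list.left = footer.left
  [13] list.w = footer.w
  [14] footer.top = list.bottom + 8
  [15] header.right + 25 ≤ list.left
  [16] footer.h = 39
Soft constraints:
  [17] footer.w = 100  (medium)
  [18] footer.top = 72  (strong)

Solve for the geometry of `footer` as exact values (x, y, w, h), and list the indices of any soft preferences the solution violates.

1. footer.x = 164  [list.left = footer.left]
2. footer.w = 100  [list.w = footer.w]
3. footer.y = 115  [footer.top = list.bottom + 8]
4. footer.h = 39  [footer.h = 39]

footer = (x=164, y=115, w=100, h=39)
violated soft preferences: 18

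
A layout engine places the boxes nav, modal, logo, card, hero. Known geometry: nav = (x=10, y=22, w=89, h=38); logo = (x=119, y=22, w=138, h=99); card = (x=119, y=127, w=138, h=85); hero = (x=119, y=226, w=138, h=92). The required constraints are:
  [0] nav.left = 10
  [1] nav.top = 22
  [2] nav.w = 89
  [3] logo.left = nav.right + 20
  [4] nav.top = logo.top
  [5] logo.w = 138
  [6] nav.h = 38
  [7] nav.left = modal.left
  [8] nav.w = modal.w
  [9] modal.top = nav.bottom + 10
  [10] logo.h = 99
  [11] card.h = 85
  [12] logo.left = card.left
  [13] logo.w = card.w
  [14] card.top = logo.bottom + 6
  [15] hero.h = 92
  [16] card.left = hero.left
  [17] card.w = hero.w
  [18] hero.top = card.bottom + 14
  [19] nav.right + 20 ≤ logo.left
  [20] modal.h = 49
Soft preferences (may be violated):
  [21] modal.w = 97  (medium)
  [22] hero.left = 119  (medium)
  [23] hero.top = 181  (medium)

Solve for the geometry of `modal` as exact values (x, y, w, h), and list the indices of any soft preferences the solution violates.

1. modal.x = 10  [nav.left = modal.left]
2. modal.w = 89  [nav.w = modal.w]
3. modal.y = 70  [modal.top = nav.bottom + 10]
4. modal.h = 49  [modal.h = 49]

modal = (x=10, y=70, w=89, h=49)
violated soft preferences: 21, 23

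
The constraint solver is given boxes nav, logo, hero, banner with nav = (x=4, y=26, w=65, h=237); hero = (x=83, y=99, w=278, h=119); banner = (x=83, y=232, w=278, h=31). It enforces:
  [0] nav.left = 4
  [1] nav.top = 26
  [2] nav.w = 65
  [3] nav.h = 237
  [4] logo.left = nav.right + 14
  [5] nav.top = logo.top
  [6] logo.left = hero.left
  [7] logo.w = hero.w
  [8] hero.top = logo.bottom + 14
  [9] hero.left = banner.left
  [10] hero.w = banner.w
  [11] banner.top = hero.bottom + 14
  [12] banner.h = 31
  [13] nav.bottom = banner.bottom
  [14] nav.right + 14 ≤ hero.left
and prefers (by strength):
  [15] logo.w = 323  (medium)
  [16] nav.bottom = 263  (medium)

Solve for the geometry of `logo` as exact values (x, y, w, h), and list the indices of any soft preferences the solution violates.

1. logo.x = 83  [logo.left = nav.right + 14]
2. logo.y = 26  [nav.top = logo.top]
3. logo.w = 278  [logo.w = hero.w]
4. logo.h = 59  [hero.top = logo.bottom + 14]

logo = (x=83, y=26, w=278, h=59)
violated soft preferences: 15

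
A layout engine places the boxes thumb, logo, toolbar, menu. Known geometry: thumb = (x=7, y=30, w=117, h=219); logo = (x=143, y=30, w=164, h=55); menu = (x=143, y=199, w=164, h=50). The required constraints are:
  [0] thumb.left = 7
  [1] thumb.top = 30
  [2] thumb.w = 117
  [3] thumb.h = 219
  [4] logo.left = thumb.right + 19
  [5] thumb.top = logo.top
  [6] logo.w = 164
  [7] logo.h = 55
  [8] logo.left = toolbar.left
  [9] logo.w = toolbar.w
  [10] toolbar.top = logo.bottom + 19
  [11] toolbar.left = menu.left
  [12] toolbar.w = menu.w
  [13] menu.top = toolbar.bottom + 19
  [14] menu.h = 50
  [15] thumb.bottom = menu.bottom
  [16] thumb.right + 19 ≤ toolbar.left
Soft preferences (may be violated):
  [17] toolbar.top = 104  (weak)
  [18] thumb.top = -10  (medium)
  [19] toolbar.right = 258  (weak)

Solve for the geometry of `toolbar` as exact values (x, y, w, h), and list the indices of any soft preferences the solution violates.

toolbar = (x=143, y=104, w=164, h=76)
violated soft preferences: 18, 19

1. toolbar.x = 143  [logo.left = toolbar.left]
2. toolbar.w = 164  [logo.w = toolbar.w]
3. toolbar.y = 104  [toolbar.top = logo.bottom + 19]
4. toolbar.h = 76  [menu.top = toolbar.bottom + 19]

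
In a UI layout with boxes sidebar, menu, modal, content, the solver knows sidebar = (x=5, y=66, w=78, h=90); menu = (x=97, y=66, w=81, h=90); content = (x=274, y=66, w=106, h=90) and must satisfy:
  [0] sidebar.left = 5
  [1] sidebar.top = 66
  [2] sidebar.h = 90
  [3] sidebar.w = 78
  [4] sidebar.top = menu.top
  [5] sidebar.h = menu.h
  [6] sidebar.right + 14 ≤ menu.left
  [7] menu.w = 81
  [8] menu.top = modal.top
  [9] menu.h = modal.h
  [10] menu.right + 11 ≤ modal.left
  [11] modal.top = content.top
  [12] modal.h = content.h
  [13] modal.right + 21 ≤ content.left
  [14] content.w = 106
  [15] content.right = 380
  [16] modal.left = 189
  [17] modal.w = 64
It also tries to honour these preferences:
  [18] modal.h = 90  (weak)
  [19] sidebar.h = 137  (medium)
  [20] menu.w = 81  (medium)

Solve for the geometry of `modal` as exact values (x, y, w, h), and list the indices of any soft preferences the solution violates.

1. modal.y = 66  [menu.top = modal.top]
2. modal.h = 90  [menu.h = modal.h]
3. modal.x = 189  [modal.left = 189]
4. modal.w = 64  [modal.w = 64]

modal = (x=189, y=66, w=64, h=90)
violated soft preferences: 19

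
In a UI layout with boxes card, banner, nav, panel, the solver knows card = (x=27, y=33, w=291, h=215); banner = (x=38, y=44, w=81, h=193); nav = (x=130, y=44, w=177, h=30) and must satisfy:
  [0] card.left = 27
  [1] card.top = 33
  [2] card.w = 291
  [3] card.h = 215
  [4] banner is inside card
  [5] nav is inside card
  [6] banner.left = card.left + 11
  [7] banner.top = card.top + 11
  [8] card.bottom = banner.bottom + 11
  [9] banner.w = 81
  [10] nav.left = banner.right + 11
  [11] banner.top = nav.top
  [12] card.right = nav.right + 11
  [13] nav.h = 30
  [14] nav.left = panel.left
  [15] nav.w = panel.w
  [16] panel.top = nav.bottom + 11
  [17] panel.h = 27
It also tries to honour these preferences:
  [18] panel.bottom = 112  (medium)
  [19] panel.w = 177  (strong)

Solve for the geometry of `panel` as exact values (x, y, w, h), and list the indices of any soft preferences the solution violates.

panel = (x=130, y=85, w=177, h=27)
violated soft preferences: none

1. panel.x = 130  [nav.left = panel.left]
2. panel.w = 177  [nav.w = panel.w]
3. panel.y = 85  [panel.top = nav.bottom + 11]
4. panel.h = 27  [panel.h = 27]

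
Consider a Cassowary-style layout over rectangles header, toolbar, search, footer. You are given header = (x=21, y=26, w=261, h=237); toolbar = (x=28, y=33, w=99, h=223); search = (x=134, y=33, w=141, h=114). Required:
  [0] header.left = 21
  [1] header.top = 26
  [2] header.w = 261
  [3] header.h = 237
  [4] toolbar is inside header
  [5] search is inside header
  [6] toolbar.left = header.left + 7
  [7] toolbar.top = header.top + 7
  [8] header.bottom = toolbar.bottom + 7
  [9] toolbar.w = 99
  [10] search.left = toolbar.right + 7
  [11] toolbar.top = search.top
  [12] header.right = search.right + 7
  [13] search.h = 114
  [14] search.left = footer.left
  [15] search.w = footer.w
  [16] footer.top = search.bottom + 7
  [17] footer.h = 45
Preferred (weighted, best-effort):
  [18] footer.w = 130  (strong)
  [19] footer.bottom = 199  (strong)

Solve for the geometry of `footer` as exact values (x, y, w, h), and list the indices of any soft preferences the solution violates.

footer = (x=134, y=154, w=141, h=45)
violated soft preferences: 18

1. footer.x = 134  [search.left = footer.left]
2. footer.w = 141  [search.w = footer.w]
3. footer.y = 154  [footer.top = search.bottom + 7]
4. footer.h = 45  [footer.h = 45]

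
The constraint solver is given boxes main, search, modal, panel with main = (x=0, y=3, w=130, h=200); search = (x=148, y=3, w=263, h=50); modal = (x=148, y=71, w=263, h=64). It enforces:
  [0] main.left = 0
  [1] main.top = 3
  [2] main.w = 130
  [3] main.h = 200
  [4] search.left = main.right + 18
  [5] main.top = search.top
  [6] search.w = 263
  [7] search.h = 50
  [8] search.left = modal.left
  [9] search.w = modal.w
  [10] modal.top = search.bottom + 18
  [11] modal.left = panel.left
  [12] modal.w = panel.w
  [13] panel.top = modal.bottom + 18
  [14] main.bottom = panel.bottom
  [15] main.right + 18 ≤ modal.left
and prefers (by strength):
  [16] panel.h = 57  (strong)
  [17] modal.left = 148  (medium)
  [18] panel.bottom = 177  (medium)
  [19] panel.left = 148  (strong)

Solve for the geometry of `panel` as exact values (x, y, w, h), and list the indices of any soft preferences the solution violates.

1. panel.x = 148  [modal.left = panel.left]
2. panel.w = 263  [modal.w = panel.w]
3. panel.y = 153  [panel.top = modal.bottom + 18]
4. panel.h = 50  [main.bottom = panel.bottom]

panel = (x=148, y=153, w=263, h=50)
violated soft preferences: 16, 18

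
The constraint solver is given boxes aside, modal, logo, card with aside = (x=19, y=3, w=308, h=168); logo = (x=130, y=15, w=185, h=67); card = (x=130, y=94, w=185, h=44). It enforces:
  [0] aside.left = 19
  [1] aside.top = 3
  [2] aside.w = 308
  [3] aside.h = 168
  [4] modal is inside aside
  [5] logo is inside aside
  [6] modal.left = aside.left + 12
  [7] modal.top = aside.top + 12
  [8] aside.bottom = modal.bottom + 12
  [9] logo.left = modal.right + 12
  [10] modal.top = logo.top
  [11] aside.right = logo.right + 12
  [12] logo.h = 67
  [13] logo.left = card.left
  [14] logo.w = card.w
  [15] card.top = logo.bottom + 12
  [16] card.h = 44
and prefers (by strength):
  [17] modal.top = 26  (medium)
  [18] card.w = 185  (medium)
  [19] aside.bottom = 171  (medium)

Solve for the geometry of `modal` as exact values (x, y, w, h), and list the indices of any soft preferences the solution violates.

1. modal.x = 31  [modal.left = aside.left + 12]
2. modal.y = 15  [modal.top = aside.top + 12]
3. modal.h = 144  [aside.bottom = modal.bottom + 12]
4. modal.w = 87  [logo.left = modal.right + 12]

modal = (x=31, y=15, w=87, h=144)
violated soft preferences: 17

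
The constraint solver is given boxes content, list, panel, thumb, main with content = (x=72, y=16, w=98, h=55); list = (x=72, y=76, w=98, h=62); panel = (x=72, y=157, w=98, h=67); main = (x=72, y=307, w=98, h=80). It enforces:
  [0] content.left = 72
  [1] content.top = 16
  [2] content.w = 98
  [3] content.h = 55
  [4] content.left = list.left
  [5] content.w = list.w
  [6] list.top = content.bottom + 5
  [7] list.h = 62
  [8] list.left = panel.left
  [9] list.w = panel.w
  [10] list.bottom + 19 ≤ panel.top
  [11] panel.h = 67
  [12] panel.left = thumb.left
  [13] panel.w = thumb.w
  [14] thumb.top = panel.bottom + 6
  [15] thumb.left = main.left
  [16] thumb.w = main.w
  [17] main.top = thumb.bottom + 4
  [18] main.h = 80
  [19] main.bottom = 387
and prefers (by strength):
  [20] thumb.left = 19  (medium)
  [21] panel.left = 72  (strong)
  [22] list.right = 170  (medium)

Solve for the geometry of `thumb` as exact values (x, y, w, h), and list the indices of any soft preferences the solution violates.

1. thumb.x = 72  [panel.left = thumb.left]
2. thumb.w = 98  [panel.w = thumb.w]
3. thumb.y = 230  [thumb.top = panel.bottom + 6]
4. thumb.h = 73  [main.top = thumb.bottom + 4]

thumb = (x=72, y=230, w=98, h=73)
violated soft preferences: 20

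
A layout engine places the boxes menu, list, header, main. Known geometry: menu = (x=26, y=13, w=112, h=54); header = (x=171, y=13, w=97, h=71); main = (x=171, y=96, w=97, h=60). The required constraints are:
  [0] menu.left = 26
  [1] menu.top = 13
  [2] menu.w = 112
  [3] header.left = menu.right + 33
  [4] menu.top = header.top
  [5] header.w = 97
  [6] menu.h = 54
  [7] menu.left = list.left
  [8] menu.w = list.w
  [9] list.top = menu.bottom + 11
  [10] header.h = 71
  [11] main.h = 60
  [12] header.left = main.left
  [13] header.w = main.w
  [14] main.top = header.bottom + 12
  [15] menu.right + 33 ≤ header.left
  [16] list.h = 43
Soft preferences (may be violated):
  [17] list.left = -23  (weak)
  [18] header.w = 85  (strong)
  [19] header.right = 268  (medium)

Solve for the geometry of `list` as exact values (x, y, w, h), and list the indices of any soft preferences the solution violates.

1. list.x = 26  [menu.left = list.left]
2. list.w = 112  [menu.w = list.w]
3. list.y = 78  [list.top = menu.bottom + 11]
4. list.h = 43  [list.h = 43]

list = (x=26, y=78, w=112, h=43)
violated soft preferences: 17, 18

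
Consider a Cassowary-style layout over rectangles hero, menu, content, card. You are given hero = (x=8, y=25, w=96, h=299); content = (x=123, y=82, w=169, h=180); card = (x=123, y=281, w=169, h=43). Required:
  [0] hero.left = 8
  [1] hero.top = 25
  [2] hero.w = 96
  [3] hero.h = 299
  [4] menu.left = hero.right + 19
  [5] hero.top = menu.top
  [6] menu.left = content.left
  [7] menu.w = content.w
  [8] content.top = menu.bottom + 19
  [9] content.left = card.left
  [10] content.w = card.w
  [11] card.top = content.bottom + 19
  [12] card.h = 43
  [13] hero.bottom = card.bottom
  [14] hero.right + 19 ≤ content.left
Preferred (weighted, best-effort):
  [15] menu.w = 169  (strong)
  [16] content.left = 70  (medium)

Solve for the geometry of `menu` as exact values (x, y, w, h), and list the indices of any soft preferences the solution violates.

1. menu.x = 123  [menu.left = hero.right + 19]
2. menu.y = 25  [hero.top = menu.top]
3. menu.w = 169  [menu.w = content.w]
4. menu.h = 38  [content.top = menu.bottom + 19]

menu = (x=123, y=25, w=169, h=38)
violated soft preferences: 16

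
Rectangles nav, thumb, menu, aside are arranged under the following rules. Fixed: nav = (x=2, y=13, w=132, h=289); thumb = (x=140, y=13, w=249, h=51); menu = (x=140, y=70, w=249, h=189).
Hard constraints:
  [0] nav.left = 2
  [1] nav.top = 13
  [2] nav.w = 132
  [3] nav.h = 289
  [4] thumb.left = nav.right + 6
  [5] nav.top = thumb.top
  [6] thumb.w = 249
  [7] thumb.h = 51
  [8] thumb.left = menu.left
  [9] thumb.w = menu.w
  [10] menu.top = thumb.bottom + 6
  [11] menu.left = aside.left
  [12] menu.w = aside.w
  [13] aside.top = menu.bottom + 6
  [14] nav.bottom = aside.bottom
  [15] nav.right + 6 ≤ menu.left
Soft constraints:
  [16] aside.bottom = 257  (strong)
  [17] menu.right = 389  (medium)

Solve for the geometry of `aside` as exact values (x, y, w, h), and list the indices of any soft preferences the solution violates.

aside = (x=140, y=265, w=249, h=37)
violated soft preferences: 16

1. aside.x = 140  [menu.left = aside.left]
2. aside.w = 249  [menu.w = aside.w]
3. aside.y = 265  [aside.top = menu.bottom + 6]
4. aside.h = 37  [nav.bottom = aside.bottom]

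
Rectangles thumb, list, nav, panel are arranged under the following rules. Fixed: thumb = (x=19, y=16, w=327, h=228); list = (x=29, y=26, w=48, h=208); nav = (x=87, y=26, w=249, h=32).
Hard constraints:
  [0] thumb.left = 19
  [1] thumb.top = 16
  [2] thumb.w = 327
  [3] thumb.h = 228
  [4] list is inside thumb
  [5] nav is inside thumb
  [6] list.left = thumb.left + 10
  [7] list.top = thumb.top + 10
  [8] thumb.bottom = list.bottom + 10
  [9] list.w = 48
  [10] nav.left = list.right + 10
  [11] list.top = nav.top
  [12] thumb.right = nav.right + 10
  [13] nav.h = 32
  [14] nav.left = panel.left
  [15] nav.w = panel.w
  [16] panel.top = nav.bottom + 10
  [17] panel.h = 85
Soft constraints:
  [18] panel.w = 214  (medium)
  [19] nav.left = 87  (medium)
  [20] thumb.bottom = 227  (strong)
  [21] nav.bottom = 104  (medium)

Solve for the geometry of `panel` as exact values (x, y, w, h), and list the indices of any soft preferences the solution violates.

panel = (x=87, y=68, w=249, h=85)
violated soft preferences: 18, 20, 21

1. panel.x = 87  [nav.left = panel.left]
2. panel.w = 249  [nav.w = panel.w]
3. panel.y = 68  [panel.top = nav.bottom + 10]
4. panel.h = 85  [panel.h = 85]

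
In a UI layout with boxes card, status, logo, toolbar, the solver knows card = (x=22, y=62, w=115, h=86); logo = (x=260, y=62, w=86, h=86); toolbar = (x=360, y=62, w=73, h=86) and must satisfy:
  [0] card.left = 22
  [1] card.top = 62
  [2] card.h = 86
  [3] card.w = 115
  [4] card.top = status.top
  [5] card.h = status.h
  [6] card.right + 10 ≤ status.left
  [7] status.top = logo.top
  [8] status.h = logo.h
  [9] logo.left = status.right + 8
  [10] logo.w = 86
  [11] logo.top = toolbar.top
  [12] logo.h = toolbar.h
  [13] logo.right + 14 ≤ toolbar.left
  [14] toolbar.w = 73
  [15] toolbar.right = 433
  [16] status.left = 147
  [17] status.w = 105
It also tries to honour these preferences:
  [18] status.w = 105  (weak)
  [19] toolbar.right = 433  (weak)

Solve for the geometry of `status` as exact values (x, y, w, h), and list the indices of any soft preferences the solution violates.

status = (x=147, y=62, w=105, h=86)
violated soft preferences: none

1. status.y = 62  [card.top = status.top]
2. status.h = 86  [card.h = status.h]
3. status.x = 147  [status.left = 147]
4. status.w = 105  [status.w = 105]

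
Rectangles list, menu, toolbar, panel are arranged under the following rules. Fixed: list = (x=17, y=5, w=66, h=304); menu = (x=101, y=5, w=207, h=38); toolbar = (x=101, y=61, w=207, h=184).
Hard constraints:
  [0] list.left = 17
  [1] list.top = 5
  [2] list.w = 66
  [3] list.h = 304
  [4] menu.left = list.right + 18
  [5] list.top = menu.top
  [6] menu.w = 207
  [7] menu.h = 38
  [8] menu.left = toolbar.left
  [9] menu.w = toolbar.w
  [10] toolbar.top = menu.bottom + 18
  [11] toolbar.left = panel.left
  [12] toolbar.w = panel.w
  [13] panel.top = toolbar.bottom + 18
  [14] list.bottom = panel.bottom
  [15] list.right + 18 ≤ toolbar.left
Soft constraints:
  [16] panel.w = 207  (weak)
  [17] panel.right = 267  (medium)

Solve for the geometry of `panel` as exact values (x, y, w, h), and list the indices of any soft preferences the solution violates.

panel = (x=101, y=263, w=207, h=46)
violated soft preferences: 17

1. panel.x = 101  [toolbar.left = panel.left]
2. panel.w = 207  [toolbar.w = panel.w]
3. panel.y = 263  [panel.top = toolbar.bottom + 18]
4. panel.h = 46  [list.bottom = panel.bottom]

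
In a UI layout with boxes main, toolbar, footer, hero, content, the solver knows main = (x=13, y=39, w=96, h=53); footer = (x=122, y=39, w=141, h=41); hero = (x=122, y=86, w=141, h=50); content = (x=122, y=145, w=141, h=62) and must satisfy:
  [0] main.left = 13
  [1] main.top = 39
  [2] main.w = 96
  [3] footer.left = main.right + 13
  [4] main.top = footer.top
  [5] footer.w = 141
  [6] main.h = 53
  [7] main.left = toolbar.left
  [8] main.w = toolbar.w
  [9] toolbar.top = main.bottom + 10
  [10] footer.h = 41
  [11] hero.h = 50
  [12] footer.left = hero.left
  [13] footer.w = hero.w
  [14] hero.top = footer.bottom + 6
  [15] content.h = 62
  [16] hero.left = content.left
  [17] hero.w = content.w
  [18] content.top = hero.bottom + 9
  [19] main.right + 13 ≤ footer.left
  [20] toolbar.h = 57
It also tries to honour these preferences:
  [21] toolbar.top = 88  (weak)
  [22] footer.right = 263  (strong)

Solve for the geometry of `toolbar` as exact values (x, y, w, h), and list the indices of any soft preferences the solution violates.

toolbar = (x=13, y=102, w=96, h=57)
violated soft preferences: 21

1. toolbar.x = 13  [main.left = toolbar.left]
2. toolbar.w = 96  [main.w = toolbar.w]
3. toolbar.y = 102  [toolbar.top = main.bottom + 10]
4. toolbar.h = 57  [toolbar.h = 57]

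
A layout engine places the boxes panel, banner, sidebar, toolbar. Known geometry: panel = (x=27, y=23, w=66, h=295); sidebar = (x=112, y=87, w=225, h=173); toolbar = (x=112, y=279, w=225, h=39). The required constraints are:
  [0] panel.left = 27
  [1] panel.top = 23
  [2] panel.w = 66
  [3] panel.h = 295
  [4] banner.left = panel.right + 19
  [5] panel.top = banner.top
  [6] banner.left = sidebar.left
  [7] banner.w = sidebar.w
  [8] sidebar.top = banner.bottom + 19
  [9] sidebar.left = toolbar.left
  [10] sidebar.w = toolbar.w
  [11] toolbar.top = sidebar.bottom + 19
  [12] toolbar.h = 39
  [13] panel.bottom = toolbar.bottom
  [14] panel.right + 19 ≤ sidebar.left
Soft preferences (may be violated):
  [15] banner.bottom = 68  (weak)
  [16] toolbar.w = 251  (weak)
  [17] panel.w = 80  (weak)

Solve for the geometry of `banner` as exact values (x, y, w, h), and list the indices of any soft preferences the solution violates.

banner = (x=112, y=23, w=225, h=45)
violated soft preferences: 16, 17

1. banner.x = 112  [banner.left = panel.right + 19]
2. banner.y = 23  [panel.top = banner.top]
3. banner.w = 225  [banner.w = sidebar.w]
4. banner.h = 45  [sidebar.top = banner.bottom + 19]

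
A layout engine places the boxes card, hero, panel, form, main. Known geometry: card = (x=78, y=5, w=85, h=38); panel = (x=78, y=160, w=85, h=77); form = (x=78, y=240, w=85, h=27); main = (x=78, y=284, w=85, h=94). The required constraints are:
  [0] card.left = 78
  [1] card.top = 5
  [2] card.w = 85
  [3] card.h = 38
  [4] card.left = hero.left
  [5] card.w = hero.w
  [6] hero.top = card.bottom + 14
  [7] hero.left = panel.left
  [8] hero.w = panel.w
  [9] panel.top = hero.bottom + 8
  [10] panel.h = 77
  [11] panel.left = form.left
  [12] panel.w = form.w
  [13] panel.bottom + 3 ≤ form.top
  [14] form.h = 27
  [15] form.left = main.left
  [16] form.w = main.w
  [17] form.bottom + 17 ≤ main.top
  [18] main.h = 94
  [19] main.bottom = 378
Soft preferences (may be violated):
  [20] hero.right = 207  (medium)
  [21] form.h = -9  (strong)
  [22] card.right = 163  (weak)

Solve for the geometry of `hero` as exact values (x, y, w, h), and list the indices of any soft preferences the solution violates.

1. hero.x = 78  [card.left = hero.left]
2. hero.w = 85  [card.w = hero.w]
3. hero.y = 57  [hero.top = card.bottom + 14]
4. hero.h = 95  [panel.top = hero.bottom + 8]

hero = (x=78, y=57, w=85, h=95)
violated soft preferences: 20, 21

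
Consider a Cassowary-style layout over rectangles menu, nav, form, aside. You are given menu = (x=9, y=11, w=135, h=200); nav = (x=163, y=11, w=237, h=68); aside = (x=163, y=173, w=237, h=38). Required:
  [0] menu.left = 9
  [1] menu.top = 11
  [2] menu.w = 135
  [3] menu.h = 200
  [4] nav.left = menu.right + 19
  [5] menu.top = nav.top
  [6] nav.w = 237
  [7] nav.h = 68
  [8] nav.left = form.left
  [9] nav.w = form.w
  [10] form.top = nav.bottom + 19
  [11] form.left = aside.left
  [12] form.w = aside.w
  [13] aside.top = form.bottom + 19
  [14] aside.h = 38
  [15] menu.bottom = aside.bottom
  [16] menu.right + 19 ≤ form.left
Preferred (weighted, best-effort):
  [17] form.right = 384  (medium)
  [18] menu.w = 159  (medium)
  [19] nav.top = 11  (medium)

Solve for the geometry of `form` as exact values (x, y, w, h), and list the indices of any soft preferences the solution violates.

1. form.x = 163  [nav.left = form.left]
2. form.w = 237  [nav.w = form.w]
3. form.y = 98  [form.top = nav.bottom + 19]
4. form.h = 56  [aside.top = form.bottom + 19]

form = (x=163, y=98, w=237, h=56)
violated soft preferences: 17, 18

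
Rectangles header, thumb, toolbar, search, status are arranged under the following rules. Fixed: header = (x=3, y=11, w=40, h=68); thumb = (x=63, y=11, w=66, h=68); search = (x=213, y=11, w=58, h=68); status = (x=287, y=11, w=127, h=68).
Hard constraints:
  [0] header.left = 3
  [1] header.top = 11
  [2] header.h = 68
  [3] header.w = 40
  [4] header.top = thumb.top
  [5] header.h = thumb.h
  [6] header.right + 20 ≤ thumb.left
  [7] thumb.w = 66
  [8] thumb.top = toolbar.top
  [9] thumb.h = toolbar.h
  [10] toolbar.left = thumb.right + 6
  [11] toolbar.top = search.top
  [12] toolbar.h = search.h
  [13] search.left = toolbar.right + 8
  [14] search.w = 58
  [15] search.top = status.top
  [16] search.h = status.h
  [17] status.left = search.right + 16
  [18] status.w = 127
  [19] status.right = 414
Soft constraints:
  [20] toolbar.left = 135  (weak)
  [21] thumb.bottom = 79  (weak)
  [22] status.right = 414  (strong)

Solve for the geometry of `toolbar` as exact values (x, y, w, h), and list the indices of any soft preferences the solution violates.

toolbar = (x=135, y=11, w=70, h=68)
violated soft preferences: none

1. toolbar.y = 11  [thumb.top = toolbar.top]
2. toolbar.h = 68  [thumb.h = toolbar.h]
3. toolbar.x = 135  [toolbar.left = thumb.right + 6]
4. toolbar.w = 70  [search.left = toolbar.right + 8]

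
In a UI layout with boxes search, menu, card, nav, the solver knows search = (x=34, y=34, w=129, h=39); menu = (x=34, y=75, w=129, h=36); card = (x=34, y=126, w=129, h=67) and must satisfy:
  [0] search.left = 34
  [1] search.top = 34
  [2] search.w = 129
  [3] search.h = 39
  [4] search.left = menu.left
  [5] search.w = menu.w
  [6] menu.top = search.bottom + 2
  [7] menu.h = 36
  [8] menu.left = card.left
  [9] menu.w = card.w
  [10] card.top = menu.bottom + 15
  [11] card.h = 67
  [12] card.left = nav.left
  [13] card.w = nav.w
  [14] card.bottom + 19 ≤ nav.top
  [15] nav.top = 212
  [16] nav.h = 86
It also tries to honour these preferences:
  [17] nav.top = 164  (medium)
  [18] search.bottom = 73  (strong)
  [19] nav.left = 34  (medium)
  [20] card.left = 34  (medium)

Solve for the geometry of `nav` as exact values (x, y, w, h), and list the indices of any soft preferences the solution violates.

1. nav.x = 34  [card.left = nav.left]
2. nav.w = 129  [card.w = nav.w]
3. nav.y = 212  [nav.top = 212]
4. nav.h = 86  [nav.h = 86]

nav = (x=34, y=212, w=129, h=86)
violated soft preferences: 17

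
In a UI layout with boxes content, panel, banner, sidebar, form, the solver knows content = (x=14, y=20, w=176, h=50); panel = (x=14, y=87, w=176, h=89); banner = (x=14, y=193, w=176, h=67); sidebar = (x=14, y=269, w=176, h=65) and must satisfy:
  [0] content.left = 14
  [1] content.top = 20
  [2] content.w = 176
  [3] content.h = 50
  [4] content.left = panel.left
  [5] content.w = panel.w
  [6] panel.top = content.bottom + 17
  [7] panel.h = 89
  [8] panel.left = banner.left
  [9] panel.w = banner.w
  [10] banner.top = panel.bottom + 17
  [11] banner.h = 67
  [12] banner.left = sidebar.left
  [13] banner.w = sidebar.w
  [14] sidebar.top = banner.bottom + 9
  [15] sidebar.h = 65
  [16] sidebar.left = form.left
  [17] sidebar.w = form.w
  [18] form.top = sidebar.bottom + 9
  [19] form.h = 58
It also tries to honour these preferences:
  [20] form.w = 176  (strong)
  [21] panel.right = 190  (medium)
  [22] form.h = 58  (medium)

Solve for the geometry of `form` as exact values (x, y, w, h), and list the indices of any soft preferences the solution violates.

1. form.x = 14  [sidebar.left = form.left]
2. form.w = 176  [sidebar.w = form.w]
3. form.y = 343  [form.top = sidebar.bottom + 9]
4. form.h = 58  [form.h = 58]

form = (x=14, y=343, w=176, h=58)
violated soft preferences: none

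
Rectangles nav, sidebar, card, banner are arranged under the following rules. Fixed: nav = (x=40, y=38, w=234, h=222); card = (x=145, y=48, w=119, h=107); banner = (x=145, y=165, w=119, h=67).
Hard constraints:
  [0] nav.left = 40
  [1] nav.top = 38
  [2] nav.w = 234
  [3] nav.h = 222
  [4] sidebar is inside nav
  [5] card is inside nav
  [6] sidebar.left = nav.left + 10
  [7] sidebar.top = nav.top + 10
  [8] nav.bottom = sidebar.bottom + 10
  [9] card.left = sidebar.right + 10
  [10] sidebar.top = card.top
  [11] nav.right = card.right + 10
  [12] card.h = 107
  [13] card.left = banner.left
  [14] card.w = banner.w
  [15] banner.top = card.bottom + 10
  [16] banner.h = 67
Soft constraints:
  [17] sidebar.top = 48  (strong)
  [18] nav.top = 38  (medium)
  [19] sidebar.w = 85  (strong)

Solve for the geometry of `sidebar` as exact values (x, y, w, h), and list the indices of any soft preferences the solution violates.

sidebar = (x=50, y=48, w=85, h=202)
violated soft preferences: none

1. sidebar.x = 50  [sidebar.left = nav.left + 10]
2. sidebar.y = 48  [sidebar.top = nav.top + 10]
3. sidebar.h = 202  [nav.bottom = sidebar.bottom + 10]
4. sidebar.w = 85  [card.left = sidebar.right + 10]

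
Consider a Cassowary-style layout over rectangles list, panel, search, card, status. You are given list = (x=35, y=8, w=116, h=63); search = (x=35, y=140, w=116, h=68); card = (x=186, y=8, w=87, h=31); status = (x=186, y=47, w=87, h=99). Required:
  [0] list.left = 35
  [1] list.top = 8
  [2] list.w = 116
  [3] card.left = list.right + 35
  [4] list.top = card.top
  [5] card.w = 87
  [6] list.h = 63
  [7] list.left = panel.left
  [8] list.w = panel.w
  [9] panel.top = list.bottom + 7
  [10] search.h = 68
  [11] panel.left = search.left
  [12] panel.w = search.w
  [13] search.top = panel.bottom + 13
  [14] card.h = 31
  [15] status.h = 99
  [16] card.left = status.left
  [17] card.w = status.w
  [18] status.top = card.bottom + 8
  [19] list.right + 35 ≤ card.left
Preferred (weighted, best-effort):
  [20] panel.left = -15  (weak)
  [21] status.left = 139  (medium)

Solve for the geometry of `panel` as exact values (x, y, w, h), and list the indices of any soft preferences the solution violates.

panel = (x=35, y=78, w=116, h=49)
violated soft preferences: 20, 21

1. panel.x = 35  [list.left = panel.left]
2. panel.w = 116  [list.w = panel.w]
3. panel.y = 78  [panel.top = list.bottom + 7]
4. panel.h = 49  [search.top = panel.bottom + 13]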